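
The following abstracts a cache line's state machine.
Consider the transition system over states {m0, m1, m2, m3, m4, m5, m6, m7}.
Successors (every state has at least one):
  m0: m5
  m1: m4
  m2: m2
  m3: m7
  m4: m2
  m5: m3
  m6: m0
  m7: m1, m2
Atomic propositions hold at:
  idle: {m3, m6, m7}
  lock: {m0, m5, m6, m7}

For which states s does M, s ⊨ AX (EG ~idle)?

Sat(~idle) = {m0, m1, m2, m4, m5}
EG ~idle: greatest fixpoint, start Z0 = {m0, m1, m2, m4, m5}, keep only states in Sat with some successor in Z. Z1 = {m0, m1, m2, m4}; Z2 = {m1, m2, m4}; fixed.
Sat(EG ~idle) = {m1, m2, m4}
Sat(AX (EG ~idle)) = {s : every successor in {m1, m2, m4}} = {m1, m2, m4, m7}

{m1, m2, m4, m7}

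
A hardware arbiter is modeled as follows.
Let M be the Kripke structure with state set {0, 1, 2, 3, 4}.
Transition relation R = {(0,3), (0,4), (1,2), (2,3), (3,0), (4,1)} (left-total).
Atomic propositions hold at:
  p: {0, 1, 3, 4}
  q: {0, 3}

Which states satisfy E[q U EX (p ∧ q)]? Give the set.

{0, 2, 3}

Sat(p ∧ q) = {0, 3}
Sat(EX (p ∧ q)) = {s : some successor in {0, 3}} = {0, 2, 3}
E[q U EX (p ∧ q)]: least fixpoint, start Z0 = Sat(EX (p ∧ q)) = {0, 2, 3}, add states in Sat(q) with some successor in Z. Already a fixed point.
Sat(E[q U EX (p ∧ q)]) = {0, 2, 3}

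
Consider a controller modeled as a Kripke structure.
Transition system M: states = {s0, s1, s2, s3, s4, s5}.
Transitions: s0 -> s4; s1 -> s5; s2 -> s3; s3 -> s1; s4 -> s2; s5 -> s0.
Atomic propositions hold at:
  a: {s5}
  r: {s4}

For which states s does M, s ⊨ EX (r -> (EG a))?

EG a: greatest fixpoint, start Z0 = {s5}, keep only states in Sat with some successor in Z. Z1 = ∅; fixed.
Sat(EG a) = ∅
Sat(r -> (EG a)) = {s0, s1, s2, s3, s5}
Sat(EX (r -> (EG a))) = {s : some successor in {s0, s1, s2, s3, s5}} = {s1, s2, s3, s4, s5}

{s1, s2, s3, s4, s5}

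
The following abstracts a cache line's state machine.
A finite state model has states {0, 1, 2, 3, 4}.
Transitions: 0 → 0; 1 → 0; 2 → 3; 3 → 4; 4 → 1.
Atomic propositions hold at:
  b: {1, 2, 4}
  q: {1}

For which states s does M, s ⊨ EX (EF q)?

{2, 3, 4}

EF q: least fixpoint, start Z0 = {1}, add states with some successor in Z. Z1 = {1, 4}; Z2 = {1, 3, 4}; Z3 = {1, 2, 3, 4}; fixed.
Sat(EF q) = {1, 2, 3, 4}
Sat(EX (EF q)) = {s : some successor in {1, 2, 3, 4}} = {2, 3, 4}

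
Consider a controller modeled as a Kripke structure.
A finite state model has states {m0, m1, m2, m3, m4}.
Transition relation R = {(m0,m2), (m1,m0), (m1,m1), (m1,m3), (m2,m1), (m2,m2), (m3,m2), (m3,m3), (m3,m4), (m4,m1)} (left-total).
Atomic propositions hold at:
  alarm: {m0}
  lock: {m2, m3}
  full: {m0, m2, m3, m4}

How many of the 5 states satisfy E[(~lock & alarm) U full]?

4

Sat(~lock) = {m0, m1, m4}
Sat(~lock & alarm) = {m0}
E[(~lock & alarm) U full]: least fixpoint, start Z0 = Sat(full) = {m0, m2, m3, m4}, add states in Sat(~lock & alarm) with some successor in Z. Already a fixed point.
Sat(E[(~lock & alarm) U full]) = {m0, m2, m3, m4}
|Sat(E[(~lock & alarm) U full])| = |{m0, m2, m3, m4}| = 4.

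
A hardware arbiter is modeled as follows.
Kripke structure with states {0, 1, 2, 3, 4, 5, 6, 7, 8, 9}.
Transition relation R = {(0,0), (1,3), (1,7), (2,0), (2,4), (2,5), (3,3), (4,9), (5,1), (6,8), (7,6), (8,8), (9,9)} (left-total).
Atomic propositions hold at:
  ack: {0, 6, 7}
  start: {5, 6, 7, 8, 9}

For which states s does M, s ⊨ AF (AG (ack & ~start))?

Sat(~start) = {0, 1, 2, 3, 4}
Sat(ack & ~start) = {0}
AG (ack & ~start): greatest fixpoint, start Z0 = {0}, keep only states in Sat with every successor in Z. Already a fixed point.
Sat(AG (ack & ~start)) = {0}
AF (AG (ack & ~start)): least fixpoint, start Z0 = {0}, add states with every successor in Z. Already a fixed point.
Sat(AF (AG (ack & ~start))) = {0}

{0}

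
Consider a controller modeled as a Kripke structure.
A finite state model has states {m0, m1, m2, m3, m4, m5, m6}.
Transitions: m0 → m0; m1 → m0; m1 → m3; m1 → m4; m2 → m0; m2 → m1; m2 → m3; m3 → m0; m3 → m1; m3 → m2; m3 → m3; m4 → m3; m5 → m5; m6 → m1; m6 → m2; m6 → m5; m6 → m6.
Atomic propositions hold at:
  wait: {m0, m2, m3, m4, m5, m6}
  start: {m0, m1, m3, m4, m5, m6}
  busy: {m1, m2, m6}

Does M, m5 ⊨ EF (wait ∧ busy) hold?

Sat(wait ∧ busy) = {m2, m6}
EF (wait ∧ busy): least fixpoint, start Z0 = {m2, m6}, add states with some successor in Z. Z1 = {m2, m3, m6}; Z2 = {m1, m2, m3, m4, m6}; fixed.
Sat(EF (wait ∧ busy)) = {m1, m2, m3, m4, m6}
m5 ∉ Sat(EF (wait ∧ busy)) = {m1, m2, m3, m4, m6}, so the formula does not hold at m5.

No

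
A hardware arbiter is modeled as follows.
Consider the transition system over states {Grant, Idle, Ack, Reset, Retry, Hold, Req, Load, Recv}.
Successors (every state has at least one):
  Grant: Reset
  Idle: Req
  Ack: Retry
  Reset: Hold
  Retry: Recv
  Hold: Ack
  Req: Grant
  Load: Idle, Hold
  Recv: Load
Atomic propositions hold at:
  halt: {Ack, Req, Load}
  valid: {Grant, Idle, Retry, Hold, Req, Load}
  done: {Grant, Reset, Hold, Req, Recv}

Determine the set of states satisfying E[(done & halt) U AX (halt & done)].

{Idle}

Sat(done & halt) = {Req}
Sat(halt & done) = {Req}
Sat(AX (halt & done)) = {s : every successor in {Req}} = {Idle}
E[(done & halt) U AX (halt & done)]: least fixpoint, start Z0 = Sat(AX (halt & done)) = {Idle}, add states in Sat(done & halt) with some successor in Z. Already a fixed point.
Sat(E[(done & halt) U AX (halt & done)]) = {Idle}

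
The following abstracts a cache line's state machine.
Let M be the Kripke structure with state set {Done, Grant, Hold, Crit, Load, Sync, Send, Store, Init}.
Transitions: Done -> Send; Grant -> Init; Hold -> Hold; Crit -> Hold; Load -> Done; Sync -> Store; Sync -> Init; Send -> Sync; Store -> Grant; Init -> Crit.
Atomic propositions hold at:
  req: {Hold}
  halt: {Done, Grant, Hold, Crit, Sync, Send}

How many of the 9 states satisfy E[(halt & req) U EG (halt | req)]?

Sat(halt & req) = {Hold}
Sat(halt | req) = {Done, Grant, Hold, Crit, Sync, Send}
EG (halt | req): greatest fixpoint, start Z0 = {Done, Grant, Hold, Crit, Sync, Send}, keep only states in Sat with some successor in Z. Z1 = {Done, Hold, Crit, Send}; Z2 = {Done, Hold, Crit}; Z3 = {Hold, Crit}; fixed.
Sat(EG (halt | req)) = {Hold, Crit}
E[(halt & req) U EG (halt | req)]: least fixpoint, start Z0 = Sat(EG (halt | req)) = {Hold, Crit}, add states in Sat(halt & req) with some successor in Z. Already a fixed point.
Sat(E[(halt & req) U EG (halt | req)]) = {Hold, Crit}
|Sat(E[(halt & req) U EG (halt | req)])| = |{Hold, Crit}| = 2.

2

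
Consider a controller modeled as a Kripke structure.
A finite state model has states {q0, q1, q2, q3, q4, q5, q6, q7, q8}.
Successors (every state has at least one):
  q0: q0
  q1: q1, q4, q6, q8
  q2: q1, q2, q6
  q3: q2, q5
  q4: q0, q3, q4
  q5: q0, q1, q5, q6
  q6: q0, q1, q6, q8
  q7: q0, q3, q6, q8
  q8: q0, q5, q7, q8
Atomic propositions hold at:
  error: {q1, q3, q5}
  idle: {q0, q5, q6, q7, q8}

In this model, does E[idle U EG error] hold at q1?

Yes

EG error: greatest fixpoint, start Z0 = {q1, q3, q5}, keep only states in Sat with some successor in Z. Already a fixed point.
Sat(EG error) = {q1, q3, q5}
E[idle U EG error]: least fixpoint, start Z0 = Sat(EG error) = {q1, q3, q5}, add states in Sat(idle) with some successor in Z. Z1 = {q1, q3, q5, q6, q7, q8}; fixed.
Sat(E[idle U EG error]) = {q1, q3, q5, q6, q7, q8}
q1 ∈ Sat(E[idle U EG error]) = {q1, q3, q5, q6, q7, q8}, so the formula holds at q1.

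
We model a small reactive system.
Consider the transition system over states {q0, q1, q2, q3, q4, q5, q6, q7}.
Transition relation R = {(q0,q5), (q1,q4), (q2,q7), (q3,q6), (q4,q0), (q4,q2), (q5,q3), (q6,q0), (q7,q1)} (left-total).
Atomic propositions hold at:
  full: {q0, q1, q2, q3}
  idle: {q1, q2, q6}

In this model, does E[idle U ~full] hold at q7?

Sat(~full) = {q4, q5, q6, q7}
E[idle U ~full]: least fixpoint, start Z0 = Sat(~full) = {q4, q5, q6, q7}, add states in Sat(idle) with some successor in Z. Z1 = {q1, q2, q4, q5, q6, q7}; fixed.
Sat(E[idle U ~full]) = {q1, q2, q4, q5, q6, q7}
q7 ∈ Sat(E[idle U ~full]) = {q1, q2, q4, q5, q6, q7}, so the formula holds at q7.

Yes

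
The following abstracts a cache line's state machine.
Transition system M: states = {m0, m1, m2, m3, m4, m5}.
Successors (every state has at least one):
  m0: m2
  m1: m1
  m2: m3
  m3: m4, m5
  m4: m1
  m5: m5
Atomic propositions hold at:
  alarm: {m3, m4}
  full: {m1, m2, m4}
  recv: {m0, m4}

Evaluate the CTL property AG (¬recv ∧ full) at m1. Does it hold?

Sat(¬recv) = {m1, m2, m3, m5}
Sat(¬recv ∧ full) = {m1, m2}
AG (¬recv ∧ full): greatest fixpoint, start Z0 = {m1, m2}, keep only states in Sat with every successor in Z. Z1 = {m1}; fixed.
Sat(AG (¬recv ∧ full)) = {m1}
m1 ∈ Sat(AG (¬recv ∧ full)) = {m1}, so the formula holds at m1.

Yes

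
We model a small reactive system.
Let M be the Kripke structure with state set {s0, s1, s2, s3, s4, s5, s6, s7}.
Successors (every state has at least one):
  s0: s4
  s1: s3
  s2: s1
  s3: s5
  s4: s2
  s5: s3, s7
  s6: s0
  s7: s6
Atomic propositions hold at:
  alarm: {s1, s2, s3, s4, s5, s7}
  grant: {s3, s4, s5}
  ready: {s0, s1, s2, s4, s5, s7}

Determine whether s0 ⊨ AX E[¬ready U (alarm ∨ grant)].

Sat(¬ready) = {s3, s6}
Sat(alarm ∨ grant) = {s1, s2, s3, s4, s5, s7}
E[¬ready U (alarm ∨ grant)]: least fixpoint, start Z0 = Sat((alarm ∨ grant)) = {s1, s2, s3, s4, s5, s7}, add states in Sat(¬ready) with some successor in Z. Already a fixed point.
Sat(E[¬ready U (alarm ∨ grant)]) = {s1, s2, s3, s4, s5, s7}
Sat(AX E[¬ready U (alarm ∨ grant)]) = {s : every successor in {s1, s2, s3, s4, s5, s7}} = {s0, s1, s2, s3, s4, s5}
s0 ∈ Sat(AX E[¬ready U (alarm ∨ grant)]) = {s0, s1, s2, s3, s4, s5}, so the formula holds at s0.

Yes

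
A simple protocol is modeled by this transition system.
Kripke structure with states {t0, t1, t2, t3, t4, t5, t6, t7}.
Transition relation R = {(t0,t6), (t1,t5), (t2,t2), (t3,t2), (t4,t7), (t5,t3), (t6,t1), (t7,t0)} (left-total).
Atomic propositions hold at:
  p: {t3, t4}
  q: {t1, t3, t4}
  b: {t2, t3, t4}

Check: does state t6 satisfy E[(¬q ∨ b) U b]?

Sat(¬q) = {t0, t2, t5, t6, t7}
Sat(¬q ∨ b) = {t0, t2, t3, t4, t5, t6, t7}
E[(¬q ∨ b) U b]: least fixpoint, start Z0 = Sat(b) = {t2, t3, t4}, add states in Sat(¬q ∨ b) with some successor in Z. Z1 = {t2, t3, t4, t5}; fixed.
Sat(E[(¬q ∨ b) U b]) = {t2, t3, t4, t5}
t6 ∉ Sat(E[(¬q ∨ b) U b]) = {t2, t3, t4, t5}, so the formula does not hold at t6.

No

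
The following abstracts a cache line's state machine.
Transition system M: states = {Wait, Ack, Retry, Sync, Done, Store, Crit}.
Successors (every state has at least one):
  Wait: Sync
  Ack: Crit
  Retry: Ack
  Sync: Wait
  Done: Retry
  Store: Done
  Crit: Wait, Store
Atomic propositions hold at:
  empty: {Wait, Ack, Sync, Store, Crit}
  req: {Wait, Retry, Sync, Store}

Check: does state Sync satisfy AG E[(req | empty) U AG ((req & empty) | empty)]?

Yes

Sat(req | empty) = {Wait, Ack, Retry, Sync, Store, Crit}
Sat(req & empty) = {Wait, Sync, Store}
Sat((req & empty) | empty) = {Wait, Ack, Sync, Store, Crit}
AG ((req & empty) | empty): greatest fixpoint, start Z0 = {Wait, Ack, Sync, Store, Crit}, keep only states in Sat with every successor in Z. Z1 = {Wait, Ack, Sync, Crit}; Z2 = {Wait, Ack, Sync}; Z3 = {Wait, Sync}; fixed.
Sat(AG ((req & empty) | empty)) = {Wait, Sync}
E[(req | empty) U AG ((req & empty) | empty)]: least fixpoint, start Z0 = Sat(AG ((req & empty) | empty)) = {Wait, Sync}, add states in Sat(req | empty) with some successor in Z. Z1 = {Wait, Sync, Crit}; Z2 = {Wait, Ack, Sync, Crit}; Z3 = {Wait, Ack, Retry, Sync, Crit}; fixed.
Sat(E[(req | empty) U AG ((req & empty) | empty)]) = {Wait, Ack, Retry, Sync, Crit}
AG E[(req | empty) U AG ((req & empty) | empty)]: greatest fixpoint, start Z0 = {Wait, Ack, Retry, Sync, Crit}, keep only states in Sat with every successor in Z. Z1 = {Wait, Ack, Retry, Sync}; Z2 = {Wait, Retry, Sync}; Z3 = {Wait, Sync}; fixed.
Sat(AG E[(req | empty) U AG ((req & empty) | empty)]) = {Wait, Sync}
Sync ∈ Sat(AG E[(req | empty) U AG ((req & empty) | empty)]) = {Wait, Sync}, so the formula holds at Sync.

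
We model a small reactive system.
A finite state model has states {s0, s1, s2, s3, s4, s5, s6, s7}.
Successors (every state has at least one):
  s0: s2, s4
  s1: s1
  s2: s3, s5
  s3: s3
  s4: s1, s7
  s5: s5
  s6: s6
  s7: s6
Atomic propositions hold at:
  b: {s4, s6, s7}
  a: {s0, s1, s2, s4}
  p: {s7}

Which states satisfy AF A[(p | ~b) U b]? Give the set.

{s4, s6, s7}

Sat(~b) = {s0, s1, s2, s3, s5}
Sat(p | ~b) = {s0, s1, s2, s3, s5, s7}
A[(p | ~b) U b]: least fixpoint, start Z0 = Sat(b) = {s4, s6, s7}, add states in Sat(p | ~b) with every successor in Z. Already a fixed point.
Sat(A[(p | ~b) U b]) = {s4, s6, s7}
AF A[(p | ~b) U b]: least fixpoint, start Z0 = {s4, s6, s7}, add states with every successor in Z. Already a fixed point.
Sat(AF A[(p | ~b) U b]) = {s4, s6, s7}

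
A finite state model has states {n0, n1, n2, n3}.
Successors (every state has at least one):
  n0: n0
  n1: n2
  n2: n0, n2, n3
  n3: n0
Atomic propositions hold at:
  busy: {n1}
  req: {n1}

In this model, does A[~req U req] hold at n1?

Yes

Sat(~req) = {n0, n2, n3}
A[~req U req]: least fixpoint, start Z0 = Sat(req) = {n1}, add states in Sat(~req) with every successor in Z. Already a fixed point.
Sat(A[~req U req]) = {n1}
n1 ∈ Sat(A[~req U req]) = {n1}, so the formula holds at n1.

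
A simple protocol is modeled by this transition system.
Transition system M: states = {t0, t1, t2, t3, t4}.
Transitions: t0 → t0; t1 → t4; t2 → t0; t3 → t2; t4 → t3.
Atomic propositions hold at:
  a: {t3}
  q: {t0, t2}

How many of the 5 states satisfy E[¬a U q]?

2

Sat(¬a) = {t0, t1, t2, t4}
E[¬a U q]: least fixpoint, start Z0 = Sat(q) = {t0, t2}, add states in Sat(¬a) with some successor in Z. Already a fixed point.
Sat(E[¬a U q]) = {t0, t2}
|Sat(E[¬a U q])| = |{t0, t2}| = 2.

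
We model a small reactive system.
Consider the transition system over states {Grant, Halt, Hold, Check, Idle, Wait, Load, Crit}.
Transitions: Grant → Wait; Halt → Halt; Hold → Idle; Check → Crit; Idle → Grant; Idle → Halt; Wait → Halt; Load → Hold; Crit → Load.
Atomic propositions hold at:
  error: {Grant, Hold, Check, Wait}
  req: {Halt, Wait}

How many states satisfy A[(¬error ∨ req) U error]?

Sat(¬error) = {Halt, Idle, Load, Crit}
Sat(¬error ∨ req) = {Halt, Idle, Wait, Load, Crit}
A[(¬error ∨ req) U error]: least fixpoint, start Z0 = Sat(error) = {Grant, Hold, Check, Wait}, add states in Sat(¬error ∨ req) with every successor in Z. Z1 = {Grant, Hold, Check, Wait, Load}; Z2 = {Grant, Hold, Check, Wait, Load, Crit}; fixed.
Sat(A[(¬error ∨ req) U error]) = {Grant, Hold, Check, Wait, Load, Crit}
|Sat(A[(¬error ∨ req) U error])| = |{Grant, Hold, Check, Wait, Load, Crit}| = 6.

6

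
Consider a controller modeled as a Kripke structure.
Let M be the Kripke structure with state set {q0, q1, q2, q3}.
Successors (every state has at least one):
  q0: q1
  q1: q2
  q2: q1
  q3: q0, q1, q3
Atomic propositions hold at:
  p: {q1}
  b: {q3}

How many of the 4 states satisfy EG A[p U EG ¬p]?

1

Sat(¬p) = {q0, q2, q3}
EG ¬p: greatest fixpoint, start Z0 = {q0, q2, q3}, keep only states in Sat with some successor in Z. Z1 = {q3}; fixed.
Sat(EG ¬p) = {q3}
A[p U EG ¬p]: least fixpoint, start Z0 = Sat(EG ¬p) = {q3}, add states in Sat(p) with every successor in Z. Already a fixed point.
Sat(A[p U EG ¬p]) = {q3}
EG A[p U EG ¬p]: greatest fixpoint, start Z0 = {q3}, keep only states in Sat with some successor in Z. Already a fixed point.
Sat(EG A[p U EG ¬p]) = {q3}
|Sat(EG A[p U EG ¬p])| = |{q3}| = 1.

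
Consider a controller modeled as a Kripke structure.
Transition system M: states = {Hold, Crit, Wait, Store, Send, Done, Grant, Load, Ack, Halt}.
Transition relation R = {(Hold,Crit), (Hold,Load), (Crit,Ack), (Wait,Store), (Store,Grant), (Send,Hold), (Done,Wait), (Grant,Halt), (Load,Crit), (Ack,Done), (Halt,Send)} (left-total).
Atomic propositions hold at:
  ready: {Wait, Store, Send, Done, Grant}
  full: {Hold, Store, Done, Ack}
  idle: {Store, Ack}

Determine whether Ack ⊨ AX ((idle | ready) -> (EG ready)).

No

Sat(idle | ready) = {Wait, Store, Send, Done, Grant, Ack}
EG ready: greatest fixpoint, start Z0 = {Wait, Store, Send, Done, Grant}, keep only states in Sat with some successor in Z. Z1 = {Wait, Store, Done}; Z2 = {Wait, Done}; Z3 = {Done}; Z4 = ∅; fixed.
Sat(EG ready) = ∅
Sat((idle | ready) -> (EG ready)) = {Hold, Crit, Load, Halt}
Sat(AX ((idle | ready) -> (EG ready))) = {s : every successor in {Hold, Crit, Load, Halt}} = {Hold, Send, Grant, Load}
Ack ∉ Sat(AX ((idle | ready) -> (EG ready))) = {Hold, Send, Grant, Load}, so the formula does not hold at Ack.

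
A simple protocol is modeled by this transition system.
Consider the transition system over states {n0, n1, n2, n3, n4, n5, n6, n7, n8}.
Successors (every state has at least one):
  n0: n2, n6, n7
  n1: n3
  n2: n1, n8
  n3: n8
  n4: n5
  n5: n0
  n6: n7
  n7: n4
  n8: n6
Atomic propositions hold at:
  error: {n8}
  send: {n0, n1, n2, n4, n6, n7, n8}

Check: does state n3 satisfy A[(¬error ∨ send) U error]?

Yes

Sat(¬error) = {n0, n1, n2, n3, n4, n5, n6, n7}
Sat(¬error ∨ send) = {n0, n1, n2, n3, n4, n5, n6, n7, n8}
A[(¬error ∨ send) U error]: least fixpoint, start Z0 = Sat(error) = {n8}, add states in Sat(¬error ∨ send) with every successor in Z. Z1 = {n3, n8}; Z2 = {n1, n3, n8}; Z3 = {n1, n2, n3, n8}; fixed.
Sat(A[(¬error ∨ send) U error]) = {n1, n2, n3, n8}
n3 ∈ Sat(A[(¬error ∨ send) U error]) = {n1, n2, n3, n8}, so the formula holds at n3.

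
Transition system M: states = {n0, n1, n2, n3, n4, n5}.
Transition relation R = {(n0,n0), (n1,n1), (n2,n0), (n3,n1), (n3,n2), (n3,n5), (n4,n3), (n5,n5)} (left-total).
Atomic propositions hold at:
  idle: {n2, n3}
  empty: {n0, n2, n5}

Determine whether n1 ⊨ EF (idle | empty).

No

Sat(idle | empty) = {n0, n2, n3, n5}
EF (idle | empty): least fixpoint, start Z0 = {n0, n2, n3, n5}, add states with some successor in Z. Z1 = {n0, n2, n3, n4, n5}; fixed.
Sat(EF (idle | empty)) = {n0, n2, n3, n4, n5}
n1 ∉ Sat(EF (idle | empty)) = {n0, n2, n3, n4, n5}, so the formula does not hold at n1.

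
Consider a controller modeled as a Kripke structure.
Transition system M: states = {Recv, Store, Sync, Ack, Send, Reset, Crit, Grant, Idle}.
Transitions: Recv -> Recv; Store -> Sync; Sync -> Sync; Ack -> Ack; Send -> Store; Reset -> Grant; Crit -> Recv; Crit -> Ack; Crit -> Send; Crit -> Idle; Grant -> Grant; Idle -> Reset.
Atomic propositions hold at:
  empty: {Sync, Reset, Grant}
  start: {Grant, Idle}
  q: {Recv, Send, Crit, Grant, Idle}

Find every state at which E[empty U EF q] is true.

EF q: least fixpoint, start Z0 = {Recv, Send, Crit, Grant, Idle}, add states with some successor in Z. Z1 = {Recv, Send, Reset, Crit, Grant, Idle}; fixed.
Sat(EF q) = {Recv, Send, Reset, Crit, Grant, Idle}
E[empty U EF q]: least fixpoint, start Z0 = Sat(EF q) = {Recv, Send, Reset, Crit, Grant, Idle}, add states in Sat(empty) with some successor in Z. Already a fixed point.
Sat(E[empty U EF q]) = {Recv, Send, Reset, Crit, Grant, Idle}

{Recv, Send, Reset, Crit, Grant, Idle}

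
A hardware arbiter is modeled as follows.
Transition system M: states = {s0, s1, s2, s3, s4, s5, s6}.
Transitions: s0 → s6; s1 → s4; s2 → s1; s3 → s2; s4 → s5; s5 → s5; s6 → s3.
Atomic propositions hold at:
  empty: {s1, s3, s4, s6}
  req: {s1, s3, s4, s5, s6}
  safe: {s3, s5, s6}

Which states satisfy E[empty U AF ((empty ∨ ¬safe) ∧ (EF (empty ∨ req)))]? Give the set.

Sat(¬safe) = {s0, s1, s2, s4}
Sat(empty ∨ ¬safe) = {s0, s1, s2, s3, s4, s6}
Sat(empty ∨ req) = {s1, s3, s4, s5, s6}
EF (empty ∨ req): least fixpoint, start Z0 = {s1, s3, s4, s5, s6}, add states with some successor in Z. Z1 = {s0, s1, s2, s3, s4, s5, s6}; fixed.
Sat(EF (empty ∨ req)) = {s0, s1, s2, s3, s4, s5, s6}
Sat((empty ∨ ¬safe) ∧ (EF (empty ∨ req))) = {s0, s1, s2, s3, s4, s6}
AF ((empty ∨ ¬safe) ∧ (EF (empty ∨ req))): least fixpoint, start Z0 = {s0, s1, s2, s3, s4, s6}, add states with every successor in Z. Already a fixed point.
Sat(AF ((empty ∨ ¬safe) ∧ (EF (empty ∨ req)))) = {s0, s1, s2, s3, s4, s6}
E[empty U AF ((empty ∨ ¬safe) ∧ (EF (empty ∨ req)))]: least fixpoint, start Z0 = Sat(AF ((empty ∨ ¬safe) ∧ (EF (empty ∨ req)))) = {s0, s1, s2, s3, s4, s6}, add states in Sat(empty) with some successor in Z. Already a fixed point.
Sat(E[empty U AF ((empty ∨ ¬safe) ∧ (EF (empty ∨ req)))]) = {s0, s1, s2, s3, s4, s6}

{s0, s1, s2, s3, s4, s6}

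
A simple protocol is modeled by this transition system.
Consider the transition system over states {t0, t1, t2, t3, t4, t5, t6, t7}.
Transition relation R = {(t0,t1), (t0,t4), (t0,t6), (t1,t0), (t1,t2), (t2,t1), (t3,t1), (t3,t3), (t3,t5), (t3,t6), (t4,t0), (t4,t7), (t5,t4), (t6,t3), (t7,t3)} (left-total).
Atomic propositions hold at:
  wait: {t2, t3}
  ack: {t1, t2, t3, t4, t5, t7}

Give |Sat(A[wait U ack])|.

A[wait U ack]: least fixpoint, start Z0 = Sat(ack) = {t1, t2, t3, t4, t5, t7}, add states in Sat(wait) with every successor in Z. Already a fixed point.
Sat(A[wait U ack]) = {t1, t2, t3, t4, t5, t7}
|Sat(A[wait U ack])| = |{t1, t2, t3, t4, t5, t7}| = 6.

6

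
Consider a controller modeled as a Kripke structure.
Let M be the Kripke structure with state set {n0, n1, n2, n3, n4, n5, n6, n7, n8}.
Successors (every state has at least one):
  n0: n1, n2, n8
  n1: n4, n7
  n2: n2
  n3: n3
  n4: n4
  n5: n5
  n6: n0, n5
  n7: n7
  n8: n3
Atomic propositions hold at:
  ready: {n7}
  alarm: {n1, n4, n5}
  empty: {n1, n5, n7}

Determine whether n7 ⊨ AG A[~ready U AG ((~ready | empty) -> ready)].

Sat(~ready) = {n0, n1, n2, n3, n4, n5, n6, n8}
Sat(~ready | empty) = {n0, n1, n2, n3, n4, n5, n6, n7, n8}
Sat((~ready | empty) -> ready) = {n7}
AG ((~ready | empty) -> ready): greatest fixpoint, start Z0 = {n7}, keep only states in Sat with every successor in Z. Already a fixed point.
Sat(AG ((~ready | empty) -> ready)) = {n7}
A[~ready U AG ((~ready | empty) -> ready)]: least fixpoint, start Z0 = Sat(AG ((~ready | empty) -> ready)) = {n7}, add states in Sat(~ready) with every successor in Z. Already a fixed point.
Sat(A[~ready U AG ((~ready | empty) -> ready)]) = {n7}
AG A[~ready U AG ((~ready | empty) -> ready)]: greatest fixpoint, start Z0 = {n7}, keep only states in Sat with every successor in Z. Already a fixed point.
Sat(AG A[~ready U AG ((~ready | empty) -> ready)]) = {n7}
n7 ∈ Sat(AG A[~ready U AG ((~ready | empty) -> ready)]) = {n7}, so the formula holds at n7.

Yes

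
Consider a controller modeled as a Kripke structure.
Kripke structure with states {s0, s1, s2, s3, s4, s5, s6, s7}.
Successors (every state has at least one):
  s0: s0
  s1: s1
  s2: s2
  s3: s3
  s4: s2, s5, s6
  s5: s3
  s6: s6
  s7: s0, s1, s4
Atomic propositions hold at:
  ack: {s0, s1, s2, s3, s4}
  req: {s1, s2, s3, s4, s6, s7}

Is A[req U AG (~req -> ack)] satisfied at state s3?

Yes

Sat(~req) = {s0, s5}
Sat(~req -> ack) = {s0, s1, s2, s3, s4, s6, s7}
AG (~req -> ack): greatest fixpoint, start Z0 = {s0, s1, s2, s3, s4, s6, s7}, keep only states in Sat with every successor in Z. Z1 = {s0, s1, s2, s3, s6, s7}; Z2 = {s0, s1, s2, s3, s6}; fixed.
Sat(AG (~req -> ack)) = {s0, s1, s2, s3, s6}
A[req U AG (~req -> ack)]: least fixpoint, start Z0 = Sat(AG (~req -> ack)) = {s0, s1, s2, s3, s6}, add states in Sat(req) with every successor in Z. Already a fixed point.
Sat(A[req U AG (~req -> ack)]) = {s0, s1, s2, s3, s6}
s3 ∈ Sat(A[req U AG (~req -> ack)]) = {s0, s1, s2, s3, s6}, so the formula holds at s3.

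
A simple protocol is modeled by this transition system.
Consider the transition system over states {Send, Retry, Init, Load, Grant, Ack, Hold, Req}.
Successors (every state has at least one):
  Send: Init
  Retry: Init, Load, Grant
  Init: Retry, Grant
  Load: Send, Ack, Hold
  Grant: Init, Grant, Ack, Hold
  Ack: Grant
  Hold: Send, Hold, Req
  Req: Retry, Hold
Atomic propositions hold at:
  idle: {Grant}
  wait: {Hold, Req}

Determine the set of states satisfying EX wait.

{Load, Grant, Hold, Req}

Sat(EX wait) = {s : some successor in {Hold, Req}} = {Load, Grant, Hold, Req}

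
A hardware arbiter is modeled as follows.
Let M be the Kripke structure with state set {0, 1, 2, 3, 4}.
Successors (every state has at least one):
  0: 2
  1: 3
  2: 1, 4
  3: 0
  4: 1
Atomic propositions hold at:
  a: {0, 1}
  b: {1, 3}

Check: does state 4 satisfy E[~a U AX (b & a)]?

Sat(~a) = {2, 3, 4}
Sat(b & a) = {1}
Sat(AX (b & a)) = {s : every successor in {1}} = {4}
E[~a U AX (b & a)]: least fixpoint, start Z0 = Sat(AX (b & a)) = {4}, add states in Sat(~a) with some successor in Z. Z1 = {2, 4}; fixed.
Sat(E[~a U AX (b & a)]) = {2, 4}
4 ∈ Sat(E[~a U AX (b & a)]) = {2, 4}, so the formula holds at 4.

Yes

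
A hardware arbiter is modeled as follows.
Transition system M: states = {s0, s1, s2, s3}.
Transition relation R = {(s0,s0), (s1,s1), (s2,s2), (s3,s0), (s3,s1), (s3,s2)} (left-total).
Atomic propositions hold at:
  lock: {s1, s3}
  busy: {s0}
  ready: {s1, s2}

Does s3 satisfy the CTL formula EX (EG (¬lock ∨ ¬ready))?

Sat(¬lock) = {s0, s2}
Sat(¬ready) = {s0, s3}
Sat(¬lock ∨ ¬ready) = {s0, s2, s3}
EG (¬lock ∨ ¬ready): greatest fixpoint, start Z0 = {s0, s2, s3}, keep only states in Sat with some successor in Z. Already a fixed point.
Sat(EG (¬lock ∨ ¬ready)) = {s0, s2, s3}
Sat(EX (EG (¬lock ∨ ¬ready))) = {s : some successor in {s0, s2, s3}} = {s0, s2, s3}
s3 ∈ Sat(EX (EG (¬lock ∨ ¬ready))) = {s0, s2, s3}, so the formula holds at s3.

Yes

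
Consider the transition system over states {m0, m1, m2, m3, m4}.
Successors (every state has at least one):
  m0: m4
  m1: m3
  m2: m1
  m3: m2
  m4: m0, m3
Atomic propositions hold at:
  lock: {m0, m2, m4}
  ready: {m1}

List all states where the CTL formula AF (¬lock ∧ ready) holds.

Sat(¬lock) = {m1, m3}
Sat(¬lock ∧ ready) = {m1}
AF (¬lock ∧ ready): least fixpoint, start Z0 = {m1}, add states with every successor in Z. Z1 = {m1, m2}; Z2 = {m1, m2, m3}; fixed.
Sat(AF (¬lock ∧ ready)) = {m1, m2, m3}

{m1, m2, m3}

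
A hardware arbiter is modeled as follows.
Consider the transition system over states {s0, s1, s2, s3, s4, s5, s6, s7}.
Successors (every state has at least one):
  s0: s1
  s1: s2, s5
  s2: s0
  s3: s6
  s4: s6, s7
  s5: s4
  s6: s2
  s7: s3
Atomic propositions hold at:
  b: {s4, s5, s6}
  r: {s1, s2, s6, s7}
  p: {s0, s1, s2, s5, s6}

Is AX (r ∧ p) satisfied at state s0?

Yes

Sat(r ∧ p) = {s1, s2, s6}
Sat(AX (r ∧ p)) = {s : every successor in {s1, s2, s6}} = {s0, s3, s6}
s0 ∈ Sat(AX (r ∧ p)) = {s0, s3, s6}, so the formula holds at s0.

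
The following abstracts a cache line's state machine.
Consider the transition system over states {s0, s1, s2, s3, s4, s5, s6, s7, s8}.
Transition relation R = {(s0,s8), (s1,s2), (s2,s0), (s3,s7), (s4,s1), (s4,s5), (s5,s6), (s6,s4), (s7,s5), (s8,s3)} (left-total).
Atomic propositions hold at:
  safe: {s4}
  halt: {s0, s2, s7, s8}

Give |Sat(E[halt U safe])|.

E[halt U safe]: least fixpoint, start Z0 = Sat(safe) = {s4}, add states in Sat(halt) with some successor in Z. Already a fixed point.
Sat(E[halt U safe]) = {s4}
|Sat(E[halt U safe])| = |{s4}| = 1.

1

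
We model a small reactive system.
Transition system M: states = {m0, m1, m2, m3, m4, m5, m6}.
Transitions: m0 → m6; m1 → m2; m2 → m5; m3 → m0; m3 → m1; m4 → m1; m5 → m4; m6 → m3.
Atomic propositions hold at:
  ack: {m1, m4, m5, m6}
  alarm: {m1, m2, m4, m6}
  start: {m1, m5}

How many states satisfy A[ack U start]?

A[ack U start]: least fixpoint, start Z0 = Sat(start) = {m1, m5}, add states in Sat(ack) with every successor in Z. Z1 = {m1, m4, m5}; fixed.
Sat(A[ack U start]) = {m1, m4, m5}
|Sat(A[ack U start])| = |{m1, m4, m5}| = 3.

3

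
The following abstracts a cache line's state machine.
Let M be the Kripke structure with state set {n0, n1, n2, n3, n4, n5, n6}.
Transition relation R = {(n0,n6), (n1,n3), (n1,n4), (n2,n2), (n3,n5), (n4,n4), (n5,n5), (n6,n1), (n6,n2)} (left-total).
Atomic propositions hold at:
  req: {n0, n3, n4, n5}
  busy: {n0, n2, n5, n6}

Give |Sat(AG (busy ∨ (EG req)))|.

EG req: greatest fixpoint, start Z0 = {n0, n3, n4, n5}, keep only states in Sat with some successor in Z. Z1 = {n3, n4, n5}; fixed.
Sat(EG req) = {n3, n4, n5}
Sat(busy ∨ (EG req)) = {n0, n2, n3, n4, n5, n6}
AG (busy ∨ (EG req)): greatest fixpoint, start Z0 = {n0, n2, n3, n4, n5, n6}, keep only states in Sat with every successor in Z. Z1 = {n0, n2, n3, n4, n5}; Z2 = {n2, n3, n4, n5}; fixed.
Sat(AG (busy ∨ (EG req))) = {n2, n3, n4, n5}
|Sat(AG (busy ∨ (EG req)))| = |{n2, n3, n4, n5}| = 4.

4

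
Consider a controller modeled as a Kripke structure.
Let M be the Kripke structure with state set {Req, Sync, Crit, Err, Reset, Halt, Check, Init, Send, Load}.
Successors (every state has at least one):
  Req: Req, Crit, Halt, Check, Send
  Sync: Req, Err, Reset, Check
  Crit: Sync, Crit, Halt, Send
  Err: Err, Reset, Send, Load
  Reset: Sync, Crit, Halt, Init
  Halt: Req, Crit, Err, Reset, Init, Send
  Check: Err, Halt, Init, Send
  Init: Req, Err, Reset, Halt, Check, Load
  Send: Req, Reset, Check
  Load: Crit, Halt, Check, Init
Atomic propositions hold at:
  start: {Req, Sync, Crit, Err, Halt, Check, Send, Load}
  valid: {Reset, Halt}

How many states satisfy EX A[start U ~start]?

8

Sat(~start) = {Reset, Init}
A[start U ~start]: least fixpoint, start Z0 = Sat(~start) = {Reset, Init}, add states in Sat(start) with every successor in Z. Already a fixed point.
Sat(A[start U ~start]) = {Reset, Init}
Sat(EX A[start U ~start]) = {s : some successor in {Reset, Init}} = {Sync, Err, Reset, Halt, Check, Init, Send, Load}
|Sat(EX A[start U ~start])| = |{Sync, Err, Reset, Halt, Check, Init, Send, Load}| = 8.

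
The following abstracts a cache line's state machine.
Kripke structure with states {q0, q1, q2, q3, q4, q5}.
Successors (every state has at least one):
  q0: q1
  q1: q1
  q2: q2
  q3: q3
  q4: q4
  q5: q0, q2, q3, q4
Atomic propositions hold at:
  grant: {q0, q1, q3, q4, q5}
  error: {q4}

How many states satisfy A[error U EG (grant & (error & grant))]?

Sat(error & grant) = {q4}
Sat(grant & (error & grant)) = {q4}
EG (grant & (error & grant)): greatest fixpoint, start Z0 = {q4}, keep only states in Sat with some successor in Z. Already a fixed point.
Sat(EG (grant & (error & grant))) = {q4}
A[error U EG (grant & (error & grant))]: least fixpoint, start Z0 = Sat(EG (grant & (error & grant))) = {q4}, add states in Sat(error) with every successor in Z. Already a fixed point.
Sat(A[error U EG (grant & (error & grant))]) = {q4}
|Sat(A[error U EG (grant & (error & grant))])| = |{q4}| = 1.

1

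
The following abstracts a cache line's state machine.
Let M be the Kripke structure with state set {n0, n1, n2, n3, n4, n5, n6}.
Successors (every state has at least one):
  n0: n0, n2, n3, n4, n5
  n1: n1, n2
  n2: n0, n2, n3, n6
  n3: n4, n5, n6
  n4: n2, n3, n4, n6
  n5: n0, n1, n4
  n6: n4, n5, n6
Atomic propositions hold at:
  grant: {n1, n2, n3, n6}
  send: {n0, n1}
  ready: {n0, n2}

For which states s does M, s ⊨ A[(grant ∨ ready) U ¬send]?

{n2, n3, n4, n5, n6}

Sat(grant ∨ ready) = {n0, n1, n2, n3, n6}
Sat(¬send) = {n2, n3, n4, n5, n6}
A[(grant ∨ ready) U ¬send]: least fixpoint, start Z0 = Sat(¬send) = {n2, n3, n4, n5, n6}, add states in Sat(grant ∨ ready) with every successor in Z. Already a fixed point.
Sat(A[(grant ∨ ready) U ¬send]) = {n2, n3, n4, n5, n6}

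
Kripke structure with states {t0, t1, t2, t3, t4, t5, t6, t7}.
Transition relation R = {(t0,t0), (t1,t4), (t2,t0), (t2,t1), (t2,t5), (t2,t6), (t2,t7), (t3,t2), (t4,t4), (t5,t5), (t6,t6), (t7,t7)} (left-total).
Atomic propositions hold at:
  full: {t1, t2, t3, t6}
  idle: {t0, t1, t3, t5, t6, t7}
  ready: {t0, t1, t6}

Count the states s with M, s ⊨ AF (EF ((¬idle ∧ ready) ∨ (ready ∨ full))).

Sat(¬idle) = {t2, t4}
Sat(¬idle ∧ ready) = ∅
Sat(ready ∨ full) = {t0, t1, t2, t3, t6}
Sat((¬idle ∧ ready) ∨ (ready ∨ full)) = {t0, t1, t2, t3, t6}
EF ((¬idle ∧ ready) ∨ (ready ∨ full)): least fixpoint, start Z0 = {t0, t1, t2, t3, t6}, add states with some successor in Z. Already a fixed point.
Sat(EF ((¬idle ∧ ready) ∨ (ready ∨ full))) = {t0, t1, t2, t3, t6}
AF (EF ((¬idle ∧ ready) ∨ (ready ∨ full))): least fixpoint, start Z0 = {t0, t1, t2, t3, t6}, add states with every successor in Z. Already a fixed point.
Sat(AF (EF ((¬idle ∧ ready) ∨ (ready ∨ full)))) = {t0, t1, t2, t3, t6}
|Sat(AF (EF ((¬idle ∧ ready) ∨ (ready ∨ full))))| = |{t0, t1, t2, t3, t6}| = 5.

5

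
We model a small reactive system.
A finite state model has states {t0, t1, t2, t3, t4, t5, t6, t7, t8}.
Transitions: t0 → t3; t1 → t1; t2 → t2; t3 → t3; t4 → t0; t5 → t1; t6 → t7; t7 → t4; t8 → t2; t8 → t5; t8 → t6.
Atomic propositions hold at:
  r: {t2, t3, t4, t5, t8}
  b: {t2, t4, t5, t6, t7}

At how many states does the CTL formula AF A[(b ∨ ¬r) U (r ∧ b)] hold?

Sat(¬r) = {t0, t1, t6, t7}
Sat(b ∨ ¬r) = {t0, t1, t2, t4, t5, t6, t7}
Sat(r ∧ b) = {t2, t4, t5}
A[(b ∨ ¬r) U (r ∧ b)]: least fixpoint, start Z0 = Sat((r ∧ b)) = {t2, t4, t5}, add states in Sat(b ∨ ¬r) with every successor in Z. Z1 = {t2, t4, t5, t7}; Z2 = {t2, t4, t5, t6, t7}; fixed.
Sat(A[(b ∨ ¬r) U (r ∧ b)]) = {t2, t4, t5, t6, t7}
AF A[(b ∨ ¬r) U (r ∧ b)]: least fixpoint, start Z0 = {t2, t4, t5, t6, t7}, add states with every successor in Z. Z1 = {t2, t4, t5, t6, t7, t8}; fixed.
Sat(AF A[(b ∨ ¬r) U (r ∧ b)]) = {t2, t4, t5, t6, t7, t8}
|Sat(AF A[(b ∨ ¬r) U (r ∧ b)])| = |{t2, t4, t5, t6, t7, t8}| = 6.

6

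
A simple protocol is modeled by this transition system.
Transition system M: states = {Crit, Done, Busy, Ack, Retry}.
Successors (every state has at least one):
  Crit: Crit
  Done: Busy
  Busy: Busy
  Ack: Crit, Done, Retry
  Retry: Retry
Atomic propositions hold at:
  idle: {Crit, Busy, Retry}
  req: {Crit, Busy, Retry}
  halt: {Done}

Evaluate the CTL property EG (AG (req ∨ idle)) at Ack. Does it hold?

No

Sat(req ∨ idle) = {Crit, Busy, Retry}
AG (req ∨ idle): greatest fixpoint, start Z0 = {Crit, Busy, Retry}, keep only states in Sat with every successor in Z. Already a fixed point.
Sat(AG (req ∨ idle)) = {Crit, Busy, Retry}
EG (AG (req ∨ idle)): greatest fixpoint, start Z0 = {Crit, Busy, Retry}, keep only states in Sat with some successor in Z. Already a fixed point.
Sat(EG (AG (req ∨ idle))) = {Crit, Busy, Retry}
Ack ∉ Sat(EG (AG (req ∨ idle))) = {Crit, Busy, Retry}, so the formula does not hold at Ack.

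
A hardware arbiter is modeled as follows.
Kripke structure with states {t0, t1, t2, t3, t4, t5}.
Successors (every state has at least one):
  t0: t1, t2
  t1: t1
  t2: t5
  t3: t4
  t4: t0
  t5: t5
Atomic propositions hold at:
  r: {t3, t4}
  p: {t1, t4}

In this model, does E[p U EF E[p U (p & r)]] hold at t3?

Yes

Sat(p & r) = {t4}
E[p U (p & r)]: least fixpoint, start Z0 = Sat((p & r)) = {t4}, add states in Sat(p) with some successor in Z. Already a fixed point.
Sat(E[p U (p & r)]) = {t4}
EF E[p U (p & r)]: least fixpoint, start Z0 = {t4}, add states with some successor in Z. Z1 = {t3, t4}; fixed.
Sat(EF E[p U (p & r)]) = {t3, t4}
E[p U EF E[p U (p & r)]]: least fixpoint, start Z0 = Sat(EF E[p U (p & r)]) = {t3, t4}, add states in Sat(p) with some successor in Z. Already a fixed point.
Sat(E[p U EF E[p U (p & r)]]) = {t3, t4}
t3 ∈ Sat(E[p U EF E[p U (p & r)]]) = {t3, t4}, so the formula holds at t3.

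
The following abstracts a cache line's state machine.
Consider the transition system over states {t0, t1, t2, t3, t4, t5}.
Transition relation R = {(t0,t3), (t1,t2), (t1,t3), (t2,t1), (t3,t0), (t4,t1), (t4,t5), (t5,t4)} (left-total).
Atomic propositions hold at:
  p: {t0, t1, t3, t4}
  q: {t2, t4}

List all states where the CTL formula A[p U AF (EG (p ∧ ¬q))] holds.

{t0, t1, t2, t3}

Sat(¬q) = {t0, t1, t3, t5}
Sat(p ∧ ¬q) = {t0, t1, t3}
EG (p ∧ ¬q): greatest fixpoint, start Z0 = {t0, t1, t3}, keep only states in Sat with some successor in Z. Already a fixed point.
Sat(EG (p ∧ ¬q)) = {t0, t1, t3}
AF (EG (p ∧ ¬q)): least fixpoint, start Z0 = {t0, t1, t3}, add states with every successor in Z. Z1 = {t0, t1, t2, t3}; fixed.
Sat(AF (EG (p ∧ ¬q))) = {t0, t1, t2, t3}
A[p U AF (EG (p ∧ ¬q))]: least fixpoint, start Z0 = Sat(AF (EG (p ∧ ¬q))) = {t0, t1, t2, t3}, add states in Sat(p) with every successor in Z. Already a fixed point.
Sat(A[p U AF (EG (p ∧ ¬q))]) = {t0, t1, t2, t3}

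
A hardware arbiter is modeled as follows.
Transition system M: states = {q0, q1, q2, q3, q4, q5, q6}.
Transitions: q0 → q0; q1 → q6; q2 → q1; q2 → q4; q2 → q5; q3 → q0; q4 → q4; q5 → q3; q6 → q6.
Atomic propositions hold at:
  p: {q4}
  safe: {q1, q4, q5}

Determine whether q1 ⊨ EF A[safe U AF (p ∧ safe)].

No

Sat(p ∧ safe) = {q4}
AF (p ∧ safe): least fixpoint, start Z0 = {q4}, add states with every successor in Z. Already a fixed point.
Sat(AF (p ∧ safe)) = {q4}
A[safe U AF (p ∧ safe)]: least fixpoint, start Z0 = Sat(AF (p ∧ safe)) = {q4}, add states in Sat(safe) with every successor in Z. Already a fixed point.
Sat(A[safe U AF (p ∧ safe)]) = {q4}
EF A[safe U AF (p ∧ safe)]: least fixpoint, start Z0 = {q4}, add states with some successor in Z. Z1 = {q2, q4}; fixed.
Sat(EF A[safe U AF (p ∧ safe)]) = {q2, q4}
q1 ∉ Sat(EF A[safe U AF (p ∧ safe)]) = {q2, q4}, so the formula does not hold at q1.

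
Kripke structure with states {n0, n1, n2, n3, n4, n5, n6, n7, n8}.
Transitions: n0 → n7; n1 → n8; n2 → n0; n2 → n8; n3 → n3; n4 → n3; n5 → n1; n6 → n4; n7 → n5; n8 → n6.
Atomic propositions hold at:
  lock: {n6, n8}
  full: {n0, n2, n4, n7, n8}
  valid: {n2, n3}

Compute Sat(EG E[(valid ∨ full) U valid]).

Sat(valid ∨ full) = {n0, n2, n3, n4, n7, n8}
E[(valid ∨ full) U valid]: least fixpoint, start Z0 = Sat(valid) = {n2, n3}, add states in Sat(valid ∨ full) with some successor in Z. Z1 = {n2, n3, n4}; fixed.
Sat(E[(valid ∨ full) U valid]) = {n2, n3, n4}
EG E[(valid ∨ full) U valid]: greatest fixpoint, start Z0 = {n2, n3, n4}, keep only states in Sat with some successor in Z. Z1 = {n3, n4}; fixed.
Sat(EG E[(valid ∨ full) U valid]) = {n3, n4}

{n3, n4}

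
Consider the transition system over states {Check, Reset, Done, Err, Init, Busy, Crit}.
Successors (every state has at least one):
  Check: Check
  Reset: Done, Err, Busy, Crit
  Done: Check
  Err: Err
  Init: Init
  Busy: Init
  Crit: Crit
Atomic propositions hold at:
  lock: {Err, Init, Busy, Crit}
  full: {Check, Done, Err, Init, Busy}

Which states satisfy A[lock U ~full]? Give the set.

Sat(~full) = {Reset, Crit}
A[lock U ~full]: least fixpoint, start Z0 = Sat(~full) = {Reset, Crit}, add states in Sat(lock) with every successor in Z. Already a fixed point.
Sat(A[lock U ~full]) = {Reset, Crit}

{Reset, Crit}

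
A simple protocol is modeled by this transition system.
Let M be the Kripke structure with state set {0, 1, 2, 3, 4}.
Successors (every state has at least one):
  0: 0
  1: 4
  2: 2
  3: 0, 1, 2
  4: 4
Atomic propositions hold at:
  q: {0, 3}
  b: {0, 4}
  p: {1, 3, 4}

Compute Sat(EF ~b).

Sat(~b) = {1, 2, 3}
EF ~b: least fixpoint, start Z0 = {1, 2, 3}, add states with some successor in Z. Already a fixed point.
Sat(EF ~b) = {1, 2, 3}

{1, 2, 3}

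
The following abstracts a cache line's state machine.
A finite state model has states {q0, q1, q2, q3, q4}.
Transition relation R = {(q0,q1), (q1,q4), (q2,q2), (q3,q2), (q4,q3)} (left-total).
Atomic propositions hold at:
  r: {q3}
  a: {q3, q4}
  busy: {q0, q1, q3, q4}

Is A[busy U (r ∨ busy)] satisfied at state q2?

No

Sat(r ∨ busy) = {q0, q1, q3, q4}
A[busy U (r ∨ busy)]: least fixpoint, start Z0 = Sat((r ∨ busy)) = {q0, q1, q3, q4}, add states in Sat(busy) with every successor in Z. Already a fixed point.
Sat(A[busy U (r ∨ busy)]) = {q0, q1, q3, q4}
q2 ∉ Sat(A[busy U (r ∨ busy)]) = {q0, q1, q3, q4}, so the formula does not hold at q2.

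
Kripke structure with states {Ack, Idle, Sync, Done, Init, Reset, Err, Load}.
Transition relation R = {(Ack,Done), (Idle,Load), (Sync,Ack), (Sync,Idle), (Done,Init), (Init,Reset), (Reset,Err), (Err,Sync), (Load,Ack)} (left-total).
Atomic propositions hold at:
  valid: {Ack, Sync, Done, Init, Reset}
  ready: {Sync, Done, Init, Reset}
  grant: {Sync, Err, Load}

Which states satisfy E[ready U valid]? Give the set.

E[ready U valid]: least fixpoint, start Z0 = Sat(valid) = {Ack, Sync, Done, Init, Reset}, add states in Sat(ready) with some successor in Z. Already a fixed point.
Sat(E[ready U valid]) = {Ack, Sync, Done, Init, Reset}

{Ack, Sync, Done, Init, Reset}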